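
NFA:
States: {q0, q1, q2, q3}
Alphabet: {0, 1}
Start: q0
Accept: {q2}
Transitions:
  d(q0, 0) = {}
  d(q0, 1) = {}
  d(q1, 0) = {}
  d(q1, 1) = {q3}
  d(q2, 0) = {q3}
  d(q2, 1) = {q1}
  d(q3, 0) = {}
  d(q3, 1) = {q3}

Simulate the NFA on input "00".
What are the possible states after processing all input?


Start: {q0}
  --0--> {}
  --0--> {}

{} (empty set, no valid transitions)


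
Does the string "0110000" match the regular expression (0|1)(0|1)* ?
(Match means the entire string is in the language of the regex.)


|string| = 7; first = '0'; last = '0'

Yes, "0110000" matches (0|1)(0|1)*


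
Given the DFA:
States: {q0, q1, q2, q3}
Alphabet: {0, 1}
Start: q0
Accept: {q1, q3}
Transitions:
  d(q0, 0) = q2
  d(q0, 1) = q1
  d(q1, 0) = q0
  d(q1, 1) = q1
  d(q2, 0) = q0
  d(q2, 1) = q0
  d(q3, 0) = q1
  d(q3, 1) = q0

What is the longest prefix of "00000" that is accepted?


Run the DFA, marking each prefix where the state is accepting:
  "" -> q0 [reject]
  "0" -> q2 [reject]
  "00" -> q0 [reject]
  "000" -> q2 [reject]
  "0000" -> q0 [reject]
  "00000" -> q2 [reject]

No prefix is accepted


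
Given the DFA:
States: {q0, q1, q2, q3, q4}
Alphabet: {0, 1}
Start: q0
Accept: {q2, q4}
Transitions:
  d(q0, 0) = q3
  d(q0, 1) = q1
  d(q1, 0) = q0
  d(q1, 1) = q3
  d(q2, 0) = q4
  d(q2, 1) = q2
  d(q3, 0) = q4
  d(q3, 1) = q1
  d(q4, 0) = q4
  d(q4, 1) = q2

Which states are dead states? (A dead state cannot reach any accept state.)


Forward reachability from each state:
  q0 -> reaches accept state q2 (live)
  q1 -> reaches accept state q2 (live)
  q2 -> reaches accept state q2 (live)
  q3 -> reaches accept state q2 (live)
  q4 -> reaches accept state q2 (live)

None (all states can reach an accept state)


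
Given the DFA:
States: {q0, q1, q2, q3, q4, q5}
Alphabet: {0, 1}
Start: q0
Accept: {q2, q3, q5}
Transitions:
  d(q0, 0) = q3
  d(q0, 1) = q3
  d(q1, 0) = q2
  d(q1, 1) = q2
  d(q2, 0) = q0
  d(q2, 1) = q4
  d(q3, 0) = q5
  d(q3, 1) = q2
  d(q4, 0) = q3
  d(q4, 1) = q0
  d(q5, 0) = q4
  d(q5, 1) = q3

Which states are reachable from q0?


BFS from q0:
  layer 0: {q0}
  layer 1: {q3}
  layer 2: {q2, q5}
  layer 3: {q4}

{q0, q2, q3, q4, q5}


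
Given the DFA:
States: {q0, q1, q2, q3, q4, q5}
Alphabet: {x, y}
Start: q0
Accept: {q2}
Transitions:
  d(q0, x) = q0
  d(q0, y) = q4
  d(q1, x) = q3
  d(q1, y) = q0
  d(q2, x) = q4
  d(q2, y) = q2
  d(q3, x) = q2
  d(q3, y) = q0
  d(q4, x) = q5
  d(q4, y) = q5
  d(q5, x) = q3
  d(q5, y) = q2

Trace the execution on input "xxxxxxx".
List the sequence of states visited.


Input: xxxxxxx
d(q0, x) = q0
d(q0, x) = q0
d(q0, x) = q0
d(q0, x) = q0
d(q0, x) = q0
d(q0, x) = q0
d(q0, x) = q0


q0 -> q0 -> q0 -> q0 -> q0 -> q0 -> q0 -> q0


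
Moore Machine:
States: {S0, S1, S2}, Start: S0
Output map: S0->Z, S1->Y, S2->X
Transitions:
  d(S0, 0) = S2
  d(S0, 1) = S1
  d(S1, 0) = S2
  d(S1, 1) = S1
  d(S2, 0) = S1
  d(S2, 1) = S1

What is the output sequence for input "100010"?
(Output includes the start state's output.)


Start: S0 (output Z)
  --1--> S1 (output Y)
  --0--> S2 (output X)
  --0--> S1 (output Y)
  --0--> S2 (output X)
  --1--> S1 (output Y)
  --0--> S2 (output X)

"ZYXYXYX"


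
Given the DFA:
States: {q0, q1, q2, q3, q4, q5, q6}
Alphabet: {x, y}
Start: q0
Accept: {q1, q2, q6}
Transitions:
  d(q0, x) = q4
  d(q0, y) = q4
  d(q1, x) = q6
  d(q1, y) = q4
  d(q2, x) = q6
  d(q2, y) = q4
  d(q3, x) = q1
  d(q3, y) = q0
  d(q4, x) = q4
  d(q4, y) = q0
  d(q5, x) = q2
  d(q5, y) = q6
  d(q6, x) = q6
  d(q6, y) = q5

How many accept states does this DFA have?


Accept states listed: {q1, q2, q6}
Counting: q1(1) q2(2) q6(3)

3


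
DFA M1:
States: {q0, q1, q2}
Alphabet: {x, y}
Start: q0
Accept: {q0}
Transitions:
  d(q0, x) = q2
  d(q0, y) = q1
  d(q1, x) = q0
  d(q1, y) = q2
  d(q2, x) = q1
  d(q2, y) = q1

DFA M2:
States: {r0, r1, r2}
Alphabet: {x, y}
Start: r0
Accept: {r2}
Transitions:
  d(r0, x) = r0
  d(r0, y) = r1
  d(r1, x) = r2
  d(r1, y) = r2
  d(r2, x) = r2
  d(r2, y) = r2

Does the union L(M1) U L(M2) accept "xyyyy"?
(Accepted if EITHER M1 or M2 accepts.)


M1: final=q2 accepted=False
M2: final=r2 accepted=True

Yes, union accepts


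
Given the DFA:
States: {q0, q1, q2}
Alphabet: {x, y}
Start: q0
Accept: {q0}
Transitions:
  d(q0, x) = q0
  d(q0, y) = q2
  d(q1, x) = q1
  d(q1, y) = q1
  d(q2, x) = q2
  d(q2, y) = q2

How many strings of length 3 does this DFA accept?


Enumerating all length-3 strings:
  "xxx" -> q0 [accept]
  "xxy" -> q2 [reject]
  "xyx" -> q2 [reject]
  "xyy" -> q2 [reject]
  "yxx" -> q2 [reject]
  "yxy" -> q2 [reject]
  "yyx" -> q2 [reject]
  "yyy" -> q2 [reject]

1 out of 8


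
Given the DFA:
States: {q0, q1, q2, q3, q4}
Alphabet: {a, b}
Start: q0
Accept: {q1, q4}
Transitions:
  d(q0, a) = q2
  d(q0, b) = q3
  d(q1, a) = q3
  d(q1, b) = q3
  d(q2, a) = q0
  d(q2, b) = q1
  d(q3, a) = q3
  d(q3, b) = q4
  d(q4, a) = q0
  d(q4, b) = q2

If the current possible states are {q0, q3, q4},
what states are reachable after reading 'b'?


Apply transition on 'b' from each current state:
  d(q0, b) = q3
  d(q3, b) = q4
  d(q4, b) = q2

{q2, q3, q4}


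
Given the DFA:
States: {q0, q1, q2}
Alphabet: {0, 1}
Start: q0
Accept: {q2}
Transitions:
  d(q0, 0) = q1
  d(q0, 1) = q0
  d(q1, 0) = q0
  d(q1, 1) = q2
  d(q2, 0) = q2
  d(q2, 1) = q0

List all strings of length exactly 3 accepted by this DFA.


All strings of length 3: 8 total
Accepted: 2

"010", "101"


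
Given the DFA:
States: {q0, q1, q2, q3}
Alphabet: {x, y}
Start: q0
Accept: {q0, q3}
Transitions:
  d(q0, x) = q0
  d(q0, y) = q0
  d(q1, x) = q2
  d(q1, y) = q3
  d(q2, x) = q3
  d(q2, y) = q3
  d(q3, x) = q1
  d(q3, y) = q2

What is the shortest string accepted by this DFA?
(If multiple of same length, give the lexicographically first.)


BFS by string length (lex-first path to each state shown):
  len 0: q0<-""
Found accept state at length 0.

"" (empty string)


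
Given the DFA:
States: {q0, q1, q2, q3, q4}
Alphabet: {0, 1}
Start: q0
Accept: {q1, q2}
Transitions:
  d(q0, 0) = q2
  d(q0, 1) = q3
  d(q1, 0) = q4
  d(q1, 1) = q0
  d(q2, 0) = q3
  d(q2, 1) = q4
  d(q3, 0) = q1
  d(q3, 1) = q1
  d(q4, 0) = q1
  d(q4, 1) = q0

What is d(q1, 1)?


Looking up transition d(q1, 1)

q0


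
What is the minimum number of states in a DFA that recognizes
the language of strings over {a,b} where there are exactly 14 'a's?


States: count = 0, 1, ..., 14 (that's 15 states), plus a dead state for count > 14.
Total: 15 + 1 = 16. Accept = count-14 state.

16


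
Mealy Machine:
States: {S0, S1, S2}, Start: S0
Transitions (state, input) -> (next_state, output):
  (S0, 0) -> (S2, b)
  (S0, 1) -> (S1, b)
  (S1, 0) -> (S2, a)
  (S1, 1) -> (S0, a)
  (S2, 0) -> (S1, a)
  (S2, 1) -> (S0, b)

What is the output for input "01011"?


Step-by-step:
  (S0, 0) -> (S2, b)
  (S2, 1) -> (S0, b)
  (S0, 0) -> (S2, b)
  (S2, 1) -> (S0, b)
  (S0, 1) -> (S1, b)

"bbbbb"


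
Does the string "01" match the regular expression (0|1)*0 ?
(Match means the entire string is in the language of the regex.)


|string| = 2; first = '0'; last = '1'

No, "01" does not match (0|1)*0


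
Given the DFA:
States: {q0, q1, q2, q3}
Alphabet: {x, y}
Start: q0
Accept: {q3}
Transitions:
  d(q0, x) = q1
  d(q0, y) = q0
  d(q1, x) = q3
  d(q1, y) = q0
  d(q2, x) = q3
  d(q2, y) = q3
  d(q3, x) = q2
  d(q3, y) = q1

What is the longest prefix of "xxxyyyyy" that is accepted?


Run the DFA, marking each prefix where the state is accepting:
  "" -> q0 [reject]
  "x" -> q1 [reject]
  "xx" -> q3 [accept]
  "xxx" -> q2 [reject]
  "xxxy" -> q3 [accept]
  "xxxyy" -> q1 [reject]
  "xxxyyy" -> q0 [reject]
  "xxxyyyy" -> q0 [reject]
  "xxxyyyyy" -> q0 [reject]

"xxxy"


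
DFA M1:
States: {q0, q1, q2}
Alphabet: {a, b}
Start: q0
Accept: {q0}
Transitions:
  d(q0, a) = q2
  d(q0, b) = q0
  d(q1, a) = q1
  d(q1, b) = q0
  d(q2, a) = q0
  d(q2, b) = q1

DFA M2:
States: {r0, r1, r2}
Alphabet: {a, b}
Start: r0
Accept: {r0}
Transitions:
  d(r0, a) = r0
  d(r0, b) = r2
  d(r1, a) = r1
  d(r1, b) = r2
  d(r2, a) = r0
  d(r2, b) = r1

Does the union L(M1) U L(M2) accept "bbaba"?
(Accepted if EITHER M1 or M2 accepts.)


M1: final=q1 accepted=False
M2: final=r0 accepted=True

Yes, union accepts


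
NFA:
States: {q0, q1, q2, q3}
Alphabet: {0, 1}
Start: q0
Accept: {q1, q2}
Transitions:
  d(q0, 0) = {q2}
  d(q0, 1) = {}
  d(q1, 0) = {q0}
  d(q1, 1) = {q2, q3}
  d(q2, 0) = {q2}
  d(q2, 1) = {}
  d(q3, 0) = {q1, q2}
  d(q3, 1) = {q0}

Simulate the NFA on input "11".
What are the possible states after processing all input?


Start: {q0}
  --1--> {}
  --1--> {}

{} (empty set, no valid transitions)


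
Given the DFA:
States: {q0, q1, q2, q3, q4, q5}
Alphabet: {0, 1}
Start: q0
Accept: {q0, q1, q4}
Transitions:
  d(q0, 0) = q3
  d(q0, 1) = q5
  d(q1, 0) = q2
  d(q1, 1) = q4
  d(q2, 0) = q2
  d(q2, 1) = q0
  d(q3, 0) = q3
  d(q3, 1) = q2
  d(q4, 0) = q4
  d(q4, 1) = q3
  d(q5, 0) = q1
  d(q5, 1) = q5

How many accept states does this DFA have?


Accept states listed: {q0, q1, q4}
Counting: q0(1) q1(2) q4(3)

3


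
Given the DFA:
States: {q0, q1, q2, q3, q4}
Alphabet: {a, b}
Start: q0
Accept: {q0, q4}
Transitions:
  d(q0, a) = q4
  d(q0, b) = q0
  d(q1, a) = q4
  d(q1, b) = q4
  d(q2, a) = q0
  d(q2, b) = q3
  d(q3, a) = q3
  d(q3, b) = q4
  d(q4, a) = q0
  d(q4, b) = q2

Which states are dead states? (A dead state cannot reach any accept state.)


Forward reachability from each state:
  q0 -> reaches accept state q0 (live)
  q1 -> reaches accept state q0 (live)
  q2 -> reaches accept state q0 (live)
  q3 -> reaches accept state q0 (live)
  q4 -> reaches accept state q0 (live)

None (all states can reach an accept state)


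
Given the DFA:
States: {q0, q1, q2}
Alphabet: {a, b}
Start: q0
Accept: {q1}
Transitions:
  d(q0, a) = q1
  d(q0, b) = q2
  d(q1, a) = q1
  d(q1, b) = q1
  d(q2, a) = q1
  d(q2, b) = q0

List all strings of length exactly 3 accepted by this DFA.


All strings of length 3: 8 total
Accepted: 7

"aaa", "aab", "aba", "abb", "baa", "bab", "bba"


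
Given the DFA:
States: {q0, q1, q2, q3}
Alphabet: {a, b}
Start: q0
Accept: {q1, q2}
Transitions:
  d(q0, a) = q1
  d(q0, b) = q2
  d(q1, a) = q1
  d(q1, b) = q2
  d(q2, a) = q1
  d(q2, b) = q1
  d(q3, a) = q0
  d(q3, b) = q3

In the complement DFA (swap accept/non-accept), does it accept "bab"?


Trace: q0 -> q2 -> q1 -> q2
Final: q2
Original accept: {q1, q2}
Complement: q2 is in original accept

No, complement rejects (original accepts)


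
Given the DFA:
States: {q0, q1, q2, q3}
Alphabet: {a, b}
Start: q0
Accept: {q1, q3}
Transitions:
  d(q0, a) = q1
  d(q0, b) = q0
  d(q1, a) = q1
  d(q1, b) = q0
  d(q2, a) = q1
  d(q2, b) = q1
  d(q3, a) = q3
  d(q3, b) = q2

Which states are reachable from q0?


BFS from q0:
  layer 0: {q0}
  layer 1: {q1}

{q0, q1}


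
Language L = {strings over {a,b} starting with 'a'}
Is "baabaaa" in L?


first symbol = 'b'

No, "baabaaa" is not in L


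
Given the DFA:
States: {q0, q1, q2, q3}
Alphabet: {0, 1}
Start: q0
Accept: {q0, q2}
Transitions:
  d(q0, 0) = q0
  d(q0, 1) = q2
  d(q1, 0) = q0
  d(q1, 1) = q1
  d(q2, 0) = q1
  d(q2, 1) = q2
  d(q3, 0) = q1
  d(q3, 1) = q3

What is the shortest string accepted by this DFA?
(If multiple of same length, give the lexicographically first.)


BFS by string length (lex-first path to each state shown):
  len 0: q0<-""
Found accept state at length 0.

"" (empty string)


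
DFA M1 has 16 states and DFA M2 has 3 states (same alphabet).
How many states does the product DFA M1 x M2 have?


Product construction pairs every M1 state with every M2 state.
16 * 3 = 48

48


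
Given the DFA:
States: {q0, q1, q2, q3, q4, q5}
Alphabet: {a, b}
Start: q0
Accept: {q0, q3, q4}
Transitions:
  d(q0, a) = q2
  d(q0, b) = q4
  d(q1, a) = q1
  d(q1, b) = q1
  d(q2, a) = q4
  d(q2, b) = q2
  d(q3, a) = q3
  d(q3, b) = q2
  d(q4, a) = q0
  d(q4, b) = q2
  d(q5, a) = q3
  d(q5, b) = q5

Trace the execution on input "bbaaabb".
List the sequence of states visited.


Input: bbaaabb
d(q0, b) = q4
d(q4, b) = q2
d(q2, a) = q4
d(q4, a) = q0
d(q0, a) = q2
d(q2, b) = q2
d(q2, b) = q2


q0 -> q4 -> q2 -> q4 -> q0 -> q2 -> q2 -> q2


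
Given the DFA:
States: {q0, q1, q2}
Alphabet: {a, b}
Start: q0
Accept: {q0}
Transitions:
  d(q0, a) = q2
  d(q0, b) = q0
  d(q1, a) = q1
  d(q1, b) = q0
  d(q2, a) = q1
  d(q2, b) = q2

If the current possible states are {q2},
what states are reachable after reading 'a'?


Apply transition on 'a' from each current state:
  d(q2, a) = q1

{q1}


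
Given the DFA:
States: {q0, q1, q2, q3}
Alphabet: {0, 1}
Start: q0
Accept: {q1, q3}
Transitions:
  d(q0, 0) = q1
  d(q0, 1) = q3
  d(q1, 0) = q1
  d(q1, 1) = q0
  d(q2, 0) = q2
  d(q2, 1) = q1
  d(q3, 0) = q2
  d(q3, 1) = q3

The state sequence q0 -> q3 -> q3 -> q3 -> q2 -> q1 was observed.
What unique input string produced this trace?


Trace back each transition to find the symbol:
  q0 --[1]--> q3
  q3 --[1]--> q3
  q3 --[1]--> q3
  q3 --[0]--> q2
  q2 --[1]--> q1

"11101"


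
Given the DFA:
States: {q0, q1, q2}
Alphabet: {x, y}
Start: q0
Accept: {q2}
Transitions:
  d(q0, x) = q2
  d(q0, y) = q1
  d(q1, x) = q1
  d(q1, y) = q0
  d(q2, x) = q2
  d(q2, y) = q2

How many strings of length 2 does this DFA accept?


Enumerating all length-2 strings:
  "xx" -> q2 [accept]
  "xy" -> q2 [accept]
  "yx" -> q1 [reject]
  "yy" -> q0 [reject]

2 out of 4


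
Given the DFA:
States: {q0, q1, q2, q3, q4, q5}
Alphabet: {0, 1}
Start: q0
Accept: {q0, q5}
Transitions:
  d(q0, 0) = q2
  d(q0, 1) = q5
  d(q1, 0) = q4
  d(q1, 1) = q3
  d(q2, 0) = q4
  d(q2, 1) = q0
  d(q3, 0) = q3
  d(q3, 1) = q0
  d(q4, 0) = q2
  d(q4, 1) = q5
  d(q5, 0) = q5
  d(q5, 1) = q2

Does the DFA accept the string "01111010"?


Trace: q0 -> q2 -> q0 -> q5 -> q2 -> q0 -> q2 -> q0 -> q2
Final state: q2
Accept states: {q0, q5}

No, rejected (final state q2 is not an accept state)


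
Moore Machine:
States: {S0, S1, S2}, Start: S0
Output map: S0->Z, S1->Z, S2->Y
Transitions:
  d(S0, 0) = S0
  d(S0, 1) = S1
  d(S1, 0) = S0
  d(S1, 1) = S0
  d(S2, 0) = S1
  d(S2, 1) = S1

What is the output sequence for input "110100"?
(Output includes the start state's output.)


Start: S0 (output Z)
  --1--> S1 (output Z)
  --1--> S0 (output Z)
  --0--> S0 (output Z)
  --1--> S1 (output Z)
  --0--> S0 (output Z)
  --0--> S0 (output Z)

"ZZZZZZZ"


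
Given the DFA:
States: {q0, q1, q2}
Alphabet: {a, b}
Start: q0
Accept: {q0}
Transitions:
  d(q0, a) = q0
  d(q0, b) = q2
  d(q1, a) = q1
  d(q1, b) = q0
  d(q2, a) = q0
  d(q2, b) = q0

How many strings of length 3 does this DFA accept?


Enumerating all length-3 strings:
  "aaa" -> q0 [accept]
  "aab" -> q2 [reject]
  "aba" -> q0 [accept]
  "abb" -> q0 [accept]
  "baa" -> q0 [accept]
  "bab" -> q2 [reject]
  "bba" -> q0 [accept]
  "bbb" -> q2 [reject]

5 out of 8


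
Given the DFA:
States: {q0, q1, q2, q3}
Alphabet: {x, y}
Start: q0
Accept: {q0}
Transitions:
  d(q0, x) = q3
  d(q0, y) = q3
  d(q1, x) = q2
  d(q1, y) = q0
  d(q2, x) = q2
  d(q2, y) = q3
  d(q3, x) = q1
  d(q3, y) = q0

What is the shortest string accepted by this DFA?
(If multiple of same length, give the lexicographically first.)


BFS by string length (lex-first path to each state shown):
  len 0: q0<-""
Found accept state at length 0.

"" (empty string)


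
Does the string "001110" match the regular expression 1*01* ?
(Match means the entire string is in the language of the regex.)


|string| = 6; first = '0'; last = '0'

No, "001110" does not match 1*01*


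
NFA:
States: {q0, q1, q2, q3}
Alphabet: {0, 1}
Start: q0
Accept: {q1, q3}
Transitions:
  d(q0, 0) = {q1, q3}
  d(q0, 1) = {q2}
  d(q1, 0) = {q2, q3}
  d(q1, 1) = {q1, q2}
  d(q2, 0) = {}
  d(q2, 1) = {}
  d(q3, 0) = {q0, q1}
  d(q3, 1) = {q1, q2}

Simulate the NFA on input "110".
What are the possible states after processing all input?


Start: {q0}
  --1--> {q2}
  --1--> {}
  --0--> {}

{} (empty set, no valid transitions)


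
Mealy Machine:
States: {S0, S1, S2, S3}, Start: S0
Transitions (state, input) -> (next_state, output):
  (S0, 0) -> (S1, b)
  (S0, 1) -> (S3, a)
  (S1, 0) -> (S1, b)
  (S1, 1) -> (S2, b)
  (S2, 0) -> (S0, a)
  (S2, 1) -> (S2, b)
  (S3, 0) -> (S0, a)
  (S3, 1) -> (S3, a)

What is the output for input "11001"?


Step-by-step:
  (S0, 1) -> (S3, a)
  (S3, 1) -> (S3, a)
  (S3, 0) -> (S0, a)
  (S0, 0) -> (S1, b)
  (S1, 1) -> (S2, b)

"aaabb"


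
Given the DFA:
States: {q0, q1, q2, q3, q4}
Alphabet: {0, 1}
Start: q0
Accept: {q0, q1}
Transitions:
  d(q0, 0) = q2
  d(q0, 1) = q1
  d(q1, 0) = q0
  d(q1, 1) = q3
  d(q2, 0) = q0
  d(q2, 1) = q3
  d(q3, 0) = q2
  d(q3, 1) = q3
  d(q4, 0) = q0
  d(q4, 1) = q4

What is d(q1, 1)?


Looking up transition d(q1, 1)

q3


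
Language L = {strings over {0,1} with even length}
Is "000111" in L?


length = 6; 6 mod 2 = 0

Yes, "000111" is in L


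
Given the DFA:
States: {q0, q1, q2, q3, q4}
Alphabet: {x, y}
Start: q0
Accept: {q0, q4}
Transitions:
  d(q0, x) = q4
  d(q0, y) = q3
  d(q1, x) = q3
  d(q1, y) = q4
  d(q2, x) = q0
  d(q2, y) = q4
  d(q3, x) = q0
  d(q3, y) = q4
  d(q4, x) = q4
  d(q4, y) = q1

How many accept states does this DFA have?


Accept states listed: {q0, q4}
Counting: q0(1) q4(2)

2


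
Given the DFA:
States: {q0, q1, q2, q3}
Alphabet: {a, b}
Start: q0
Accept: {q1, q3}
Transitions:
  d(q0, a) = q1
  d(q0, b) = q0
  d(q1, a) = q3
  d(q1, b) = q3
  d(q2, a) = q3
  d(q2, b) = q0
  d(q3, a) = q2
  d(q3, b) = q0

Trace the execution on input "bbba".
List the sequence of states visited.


Input: bbba
d(q0, b) = q0
d(q0, b) = q0
d(q0, b) = q0
d(q0, a) = q1


q0 -> q0 -> q0 -> q0 -> q1


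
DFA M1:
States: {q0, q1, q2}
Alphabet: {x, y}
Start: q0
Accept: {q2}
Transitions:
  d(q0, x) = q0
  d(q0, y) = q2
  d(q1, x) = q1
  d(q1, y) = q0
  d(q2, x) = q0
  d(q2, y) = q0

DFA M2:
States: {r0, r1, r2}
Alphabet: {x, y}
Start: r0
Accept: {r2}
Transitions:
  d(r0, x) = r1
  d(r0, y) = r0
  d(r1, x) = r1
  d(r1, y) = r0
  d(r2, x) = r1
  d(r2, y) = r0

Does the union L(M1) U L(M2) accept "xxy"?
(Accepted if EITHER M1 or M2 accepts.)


M1: final=q2 accepted=True
M2: final=r0 accepted=False

Yes, union accepts


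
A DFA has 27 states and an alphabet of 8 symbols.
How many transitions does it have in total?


Each state has exactly one transition per symbol.
27 * 8 = 216

216


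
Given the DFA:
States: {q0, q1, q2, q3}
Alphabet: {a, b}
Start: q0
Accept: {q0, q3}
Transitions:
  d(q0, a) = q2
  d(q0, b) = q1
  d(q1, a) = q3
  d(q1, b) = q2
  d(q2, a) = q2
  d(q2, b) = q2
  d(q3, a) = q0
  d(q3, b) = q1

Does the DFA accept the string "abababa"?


Trace: q0 -> q2 -> q2 -> q2 -> q2 -> q2 -> q2 -> q2
Final state: q2
Accept states: {q0, q3}

No, rejected (final state q2 is not an accept state)


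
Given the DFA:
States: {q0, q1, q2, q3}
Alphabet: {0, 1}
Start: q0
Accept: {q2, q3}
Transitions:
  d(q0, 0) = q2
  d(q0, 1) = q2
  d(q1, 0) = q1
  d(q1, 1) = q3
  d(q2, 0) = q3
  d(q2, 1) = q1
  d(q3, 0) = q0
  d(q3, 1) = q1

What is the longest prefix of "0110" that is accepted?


Run the DFA, marking each prefix where the state is accepting:
  "" -> q0 [reject]
  "0" -> q2 [accept]
  "01" -> q1 [reject]
  "011" -> q3 [accept]
  "0110" -> q0 [reject]

"011"


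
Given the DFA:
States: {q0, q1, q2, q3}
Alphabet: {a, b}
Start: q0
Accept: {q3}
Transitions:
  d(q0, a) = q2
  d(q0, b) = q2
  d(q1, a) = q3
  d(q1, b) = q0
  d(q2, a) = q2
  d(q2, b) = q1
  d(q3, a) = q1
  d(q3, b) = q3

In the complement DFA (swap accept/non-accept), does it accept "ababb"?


Trace: q0 -> q2 -> q1 -> q3 -> q3 -> q3
Final: q3
Original accept: {q3}
Complement: q3 is in original accept

No, complement rejects (original accepts)


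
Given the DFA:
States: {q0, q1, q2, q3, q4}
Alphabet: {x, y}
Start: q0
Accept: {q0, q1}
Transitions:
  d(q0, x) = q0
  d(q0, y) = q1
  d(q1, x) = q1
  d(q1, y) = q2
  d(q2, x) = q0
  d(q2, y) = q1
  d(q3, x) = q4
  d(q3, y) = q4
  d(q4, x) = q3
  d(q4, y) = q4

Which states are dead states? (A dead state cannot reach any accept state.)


Forward reachability from each state:
  q0 -> reaches accept state q0 (live)
  q1 -> reaches accept state q0 (live)
  q2 -> reaches accept state q0 (live)
  q3 -> reaches {q3, q4}, no accept state (dead)
  q4 -> reaches {q3, q4}, no accept state (dead)

{q3, q4}


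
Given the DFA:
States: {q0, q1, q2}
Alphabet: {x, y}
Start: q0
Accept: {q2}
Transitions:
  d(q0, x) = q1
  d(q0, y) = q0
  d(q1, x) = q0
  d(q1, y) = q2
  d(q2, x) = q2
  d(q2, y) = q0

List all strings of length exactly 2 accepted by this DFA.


All strings of length 2: 4 total
Accepted: 1

"xy"


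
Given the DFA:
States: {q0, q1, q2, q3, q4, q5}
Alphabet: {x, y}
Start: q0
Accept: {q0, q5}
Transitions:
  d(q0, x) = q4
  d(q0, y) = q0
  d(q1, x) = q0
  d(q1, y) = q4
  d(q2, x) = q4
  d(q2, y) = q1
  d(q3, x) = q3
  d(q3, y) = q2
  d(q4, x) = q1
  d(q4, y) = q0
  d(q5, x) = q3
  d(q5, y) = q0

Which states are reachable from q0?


BFS from q0:
  layer 0: {q0}
  layer 1: {q4}
  layer 2: {q1}

{q0, q1, q4}


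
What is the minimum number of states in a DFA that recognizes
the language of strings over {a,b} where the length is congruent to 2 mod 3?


States track (length) mod 3.
Need 3 states: one per remainder 0..2; accept = remainder 2.

3


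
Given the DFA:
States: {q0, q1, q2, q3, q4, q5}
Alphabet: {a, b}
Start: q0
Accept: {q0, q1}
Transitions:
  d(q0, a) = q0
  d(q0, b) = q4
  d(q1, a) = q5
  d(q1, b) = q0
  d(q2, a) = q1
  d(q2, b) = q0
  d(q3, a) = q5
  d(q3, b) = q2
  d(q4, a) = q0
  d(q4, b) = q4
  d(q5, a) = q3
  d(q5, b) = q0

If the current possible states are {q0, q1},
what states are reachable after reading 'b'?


Apply transition on 'b' from each current state:
  d(q0, b) = q4
  d(q1, b) = q0

{q0, q4}


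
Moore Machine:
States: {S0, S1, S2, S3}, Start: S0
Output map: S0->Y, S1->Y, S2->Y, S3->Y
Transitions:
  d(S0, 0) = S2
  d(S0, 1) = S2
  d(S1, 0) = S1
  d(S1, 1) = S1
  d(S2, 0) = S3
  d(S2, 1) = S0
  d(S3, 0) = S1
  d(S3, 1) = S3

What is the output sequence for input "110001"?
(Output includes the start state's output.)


Start: S0 (output Y)
  --1--> S2 (output Y)
  --1--> S0 (output Y)
  --0--> S2 (output Y)
  --0--> S3 (output Y)
  --0--> S1 (output Y)
  --1--> S1 (output Y)

"YYYYYYY"


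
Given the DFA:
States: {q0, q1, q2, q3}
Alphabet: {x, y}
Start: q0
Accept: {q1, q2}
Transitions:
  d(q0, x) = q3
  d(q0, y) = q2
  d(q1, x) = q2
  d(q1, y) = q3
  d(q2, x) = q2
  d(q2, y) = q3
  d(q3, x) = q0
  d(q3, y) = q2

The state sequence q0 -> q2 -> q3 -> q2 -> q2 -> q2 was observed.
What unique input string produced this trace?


Trace back each transition to find the symbol:
  q0 --[y]--> q2
  q2 --[y]--> q3
  q3 --[y]--> q2
  q2 --[x]--> q2
  q2 --[x]--> q2

"yyyxx"


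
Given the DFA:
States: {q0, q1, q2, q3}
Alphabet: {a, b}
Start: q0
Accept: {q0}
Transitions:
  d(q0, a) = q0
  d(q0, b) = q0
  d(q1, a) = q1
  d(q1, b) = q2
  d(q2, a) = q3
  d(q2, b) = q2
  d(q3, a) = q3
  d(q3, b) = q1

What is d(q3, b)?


Looking up transition d(q3, b)

q1


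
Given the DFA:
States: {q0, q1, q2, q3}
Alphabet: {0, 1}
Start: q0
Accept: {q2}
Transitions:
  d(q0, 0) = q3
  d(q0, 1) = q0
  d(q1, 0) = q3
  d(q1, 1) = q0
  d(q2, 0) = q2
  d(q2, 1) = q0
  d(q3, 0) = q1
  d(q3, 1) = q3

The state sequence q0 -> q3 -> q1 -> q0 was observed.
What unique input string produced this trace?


Trace back each transition to find the symbol:
  q0 --[0]--> q3
  q3 --[0]--> q1
  q1 --[1]--> q0

"001"


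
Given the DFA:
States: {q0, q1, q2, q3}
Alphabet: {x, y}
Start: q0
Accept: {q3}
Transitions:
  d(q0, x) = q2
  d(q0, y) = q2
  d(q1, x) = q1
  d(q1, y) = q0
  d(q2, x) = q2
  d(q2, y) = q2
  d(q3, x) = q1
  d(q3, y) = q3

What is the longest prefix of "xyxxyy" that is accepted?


Run the DFA, marking each prefix where the state is accepting:
  "" -> q0 [reject]
  "x" -> q2 [reject]
  "xy" -> q2 [reject]
  "xyx" -> q2 [reject]
  "xyxx" -> q2 [reject]
  "xyxxy" -> q2 [reject]
  "xyxxyy" -> q2 [reject]

No prefix is accepted


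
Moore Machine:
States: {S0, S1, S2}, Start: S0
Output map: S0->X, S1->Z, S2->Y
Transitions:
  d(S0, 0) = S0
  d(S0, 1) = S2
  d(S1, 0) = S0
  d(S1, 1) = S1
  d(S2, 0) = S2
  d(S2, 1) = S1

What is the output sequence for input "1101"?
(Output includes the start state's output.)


Start: S0 (output X)
  --1--> S2 (output Y)
  --1--> S1 (output Z)
  --0--> S0 (output X)
  --1--> S2 (output Y)

"XYZXY"


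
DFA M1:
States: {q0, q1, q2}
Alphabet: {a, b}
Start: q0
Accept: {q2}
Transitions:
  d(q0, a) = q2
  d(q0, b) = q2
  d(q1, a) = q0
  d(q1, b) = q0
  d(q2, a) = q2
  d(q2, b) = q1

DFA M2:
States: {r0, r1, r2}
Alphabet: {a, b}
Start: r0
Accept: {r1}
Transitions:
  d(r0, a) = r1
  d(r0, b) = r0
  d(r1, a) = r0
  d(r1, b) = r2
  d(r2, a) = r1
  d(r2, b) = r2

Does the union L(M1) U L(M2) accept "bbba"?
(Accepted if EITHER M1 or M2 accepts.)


M1: final=q2 accepted=True
M2: final=r1 accepted=True

Yes, union accepts


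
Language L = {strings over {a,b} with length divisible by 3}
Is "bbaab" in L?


length = 5; 5 mod 3 = 2

No, "bbaab" is not in L


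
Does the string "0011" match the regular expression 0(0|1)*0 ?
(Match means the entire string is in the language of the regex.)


|string| = 4; first = '0'; last = '1'

No, "0011" does not match 0(0|1)*0


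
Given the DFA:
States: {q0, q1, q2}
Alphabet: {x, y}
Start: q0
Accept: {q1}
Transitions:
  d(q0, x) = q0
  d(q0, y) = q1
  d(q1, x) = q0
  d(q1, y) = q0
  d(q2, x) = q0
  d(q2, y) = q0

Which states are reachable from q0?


BFS from q0:
  layer 0: {q0}
  layer 1: {q1}

{q0, q1}


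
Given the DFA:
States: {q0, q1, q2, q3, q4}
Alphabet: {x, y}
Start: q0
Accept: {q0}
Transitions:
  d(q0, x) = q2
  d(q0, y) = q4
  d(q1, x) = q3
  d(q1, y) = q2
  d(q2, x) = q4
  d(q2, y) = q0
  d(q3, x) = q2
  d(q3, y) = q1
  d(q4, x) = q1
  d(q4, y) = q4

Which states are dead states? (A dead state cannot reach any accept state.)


Forward reachability from each state:
  q0 -> reaches accept state q0 (live)
  q1 -> reaches accept state q0 (live)
  q2 -> reaches accept state q0 (live)
  q3 -> reaches accept state q0 (live)
  q4 -> reaches accept state q0 (live)

None (all states can reach an accept state)


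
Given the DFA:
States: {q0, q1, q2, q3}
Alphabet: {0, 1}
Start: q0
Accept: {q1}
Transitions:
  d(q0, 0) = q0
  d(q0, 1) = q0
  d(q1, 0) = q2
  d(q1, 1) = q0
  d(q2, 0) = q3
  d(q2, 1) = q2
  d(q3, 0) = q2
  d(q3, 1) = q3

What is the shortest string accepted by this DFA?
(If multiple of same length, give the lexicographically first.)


BFS by string length (lex-first path to each state shown):
  len 0: q0<-""
  len 1: q0<-"0"
  len 2: q0<-"00"
  len 3: q0<-"000"
  len 4: q0<-"0000"
  len 5: q0<-"00000"
  len 6: q0<-"000000"
  len 7: q0<-"0000000"
  len 8: q0<-"00000000"

No string accepted (empty language)


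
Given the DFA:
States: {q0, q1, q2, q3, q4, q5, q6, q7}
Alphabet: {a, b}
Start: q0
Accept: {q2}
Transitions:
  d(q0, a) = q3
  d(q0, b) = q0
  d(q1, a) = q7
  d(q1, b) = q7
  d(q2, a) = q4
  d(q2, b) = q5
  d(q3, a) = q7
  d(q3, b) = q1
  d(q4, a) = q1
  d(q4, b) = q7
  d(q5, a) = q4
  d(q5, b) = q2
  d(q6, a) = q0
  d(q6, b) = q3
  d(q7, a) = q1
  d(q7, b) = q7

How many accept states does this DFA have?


Accept states listed: {q2}
Counting: q2(1)

1


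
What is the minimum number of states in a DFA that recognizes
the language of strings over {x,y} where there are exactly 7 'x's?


States: count = 0, 1, ..., 7 (that's 8 states), plus a dead state for count > 7.
Total: 8 + 1 = 9. Accept = count-7 state.

9


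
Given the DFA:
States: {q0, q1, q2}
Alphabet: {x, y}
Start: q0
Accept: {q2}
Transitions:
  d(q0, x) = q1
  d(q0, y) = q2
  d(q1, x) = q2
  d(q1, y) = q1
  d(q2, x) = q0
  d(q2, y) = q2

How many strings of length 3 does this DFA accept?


Enumerating all length-3 strings:
  "xxx" -> q0 [reject]
  "xxy" -> q2 [accept]
  "xyx" -> q2 [accept]
  "xyy" -> q1 [reject]
  "yxx" -> q1 [reject]
  "yxy" -> q2 [accept]
  "yyx" -> q0 [reject]
  "yyy" -> q2 [accept]

4 out of 8


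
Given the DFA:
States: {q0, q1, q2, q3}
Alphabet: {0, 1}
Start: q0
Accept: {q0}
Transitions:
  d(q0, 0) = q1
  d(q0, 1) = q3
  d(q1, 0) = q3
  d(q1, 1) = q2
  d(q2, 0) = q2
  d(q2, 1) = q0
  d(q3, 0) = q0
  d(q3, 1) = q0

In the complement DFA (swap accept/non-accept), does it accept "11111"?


Trace: q0 -> q3 -> q0 -> q3 -> q0 -> q3
Final: q3
Original accept: {q0}
Complement: q3 is not in original accept

Yes, complement accepts (original rejects)


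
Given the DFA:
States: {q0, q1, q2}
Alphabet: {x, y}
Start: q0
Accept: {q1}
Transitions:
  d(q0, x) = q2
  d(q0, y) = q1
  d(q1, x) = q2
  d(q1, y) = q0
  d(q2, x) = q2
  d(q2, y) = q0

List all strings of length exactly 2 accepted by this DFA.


All strings of length 2: 4 total
Accepted: 0

None


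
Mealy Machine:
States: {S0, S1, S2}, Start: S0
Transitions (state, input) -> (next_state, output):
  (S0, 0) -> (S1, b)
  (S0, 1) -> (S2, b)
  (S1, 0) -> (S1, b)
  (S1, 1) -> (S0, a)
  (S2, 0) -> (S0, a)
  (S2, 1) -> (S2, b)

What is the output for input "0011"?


Step-by-step:
  (S0, 0) -> (S1, b)
  (S1, 0) -> (S1, b)
  (S1, 1) -> (S0, a)
  (S0, 1) -> (S2, b)

"bbab"


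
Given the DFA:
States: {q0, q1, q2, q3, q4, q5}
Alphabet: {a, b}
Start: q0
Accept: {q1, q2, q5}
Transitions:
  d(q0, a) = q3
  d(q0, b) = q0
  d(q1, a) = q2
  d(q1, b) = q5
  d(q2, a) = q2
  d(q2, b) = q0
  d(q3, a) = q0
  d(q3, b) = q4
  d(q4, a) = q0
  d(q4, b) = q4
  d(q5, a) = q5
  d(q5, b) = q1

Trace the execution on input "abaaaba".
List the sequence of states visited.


Input: abaaaba
d(q0, a) = q3
d(q3, b) = q4
d(q4, a) = q0
d(q0, a) = q3
d(q3, a) = q0
d(q0, b) = q0
d(q0, a) = q3


q0 -> q3 -> q4 -> q0 -> q3 -> q0 -> q0 -> q3


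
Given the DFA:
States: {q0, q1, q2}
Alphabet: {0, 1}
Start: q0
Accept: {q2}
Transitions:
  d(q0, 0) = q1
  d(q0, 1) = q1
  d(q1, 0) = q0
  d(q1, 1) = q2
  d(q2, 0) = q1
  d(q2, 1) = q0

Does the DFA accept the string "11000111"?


Trace: q0 -> q1 -> q2 -> q1 -> q0 -> q1 -> q2 -> q0 -> q1
Final state: q1
Accept states: {q2}

No, rejected (final state q1 is not an accept state)


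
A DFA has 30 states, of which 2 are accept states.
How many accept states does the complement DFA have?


Complement swaps accept and non-accept states.
30 - 2 = 28

28


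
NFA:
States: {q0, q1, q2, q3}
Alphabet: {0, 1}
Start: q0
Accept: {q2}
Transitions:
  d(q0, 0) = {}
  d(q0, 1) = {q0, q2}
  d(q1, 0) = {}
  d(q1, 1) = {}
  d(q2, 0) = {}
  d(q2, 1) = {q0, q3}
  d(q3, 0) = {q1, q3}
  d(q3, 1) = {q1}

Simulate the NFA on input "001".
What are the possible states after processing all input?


Start: {q0}
  --0--> {}
  --0--> {}
  --1--> {}

{} (empty set, no valid transitions)


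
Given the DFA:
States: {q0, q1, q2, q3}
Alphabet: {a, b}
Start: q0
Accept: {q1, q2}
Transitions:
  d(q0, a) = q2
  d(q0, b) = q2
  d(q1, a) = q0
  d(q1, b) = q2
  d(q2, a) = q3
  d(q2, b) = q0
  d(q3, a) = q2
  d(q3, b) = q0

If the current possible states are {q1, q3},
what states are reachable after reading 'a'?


Apply transition on 'a' from each current state:
  d(q1, a) = q0
  d(q3, a) = q2

{q0, q2}


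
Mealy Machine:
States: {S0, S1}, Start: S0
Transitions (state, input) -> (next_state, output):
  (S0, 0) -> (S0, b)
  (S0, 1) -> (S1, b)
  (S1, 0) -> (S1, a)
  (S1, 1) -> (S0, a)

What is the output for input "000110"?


Step-by-step:
  (S0, 0) -> (S0, b)
  (S0, 0) -> (S0, b)
  (S0, 0) -> (S0, b)
  (S0, 1) -> (S1, b)
  (S1, 1) -> (S0, a)
  (S0, 0) -> (S0, b)

"bbbbab"


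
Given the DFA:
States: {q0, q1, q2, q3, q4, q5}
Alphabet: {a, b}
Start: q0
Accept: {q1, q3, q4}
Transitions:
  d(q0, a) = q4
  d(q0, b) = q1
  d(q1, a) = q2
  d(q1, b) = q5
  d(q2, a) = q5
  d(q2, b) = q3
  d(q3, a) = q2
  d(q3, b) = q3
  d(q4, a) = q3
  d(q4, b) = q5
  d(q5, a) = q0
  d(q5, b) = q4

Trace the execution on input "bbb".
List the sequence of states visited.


Input: bbb
d(q0, b) = q1
d(q1, b) = q5
d(q5, b) = q4


q0 -> q1 -> q5 -> q4


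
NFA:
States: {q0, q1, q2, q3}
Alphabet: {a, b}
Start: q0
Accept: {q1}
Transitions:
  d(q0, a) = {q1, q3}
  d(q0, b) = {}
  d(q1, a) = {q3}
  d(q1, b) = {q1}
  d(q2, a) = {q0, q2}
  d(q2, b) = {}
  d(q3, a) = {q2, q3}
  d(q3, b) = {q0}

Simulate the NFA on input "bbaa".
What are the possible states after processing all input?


Start: {q0}
  --b--> {}
  --b--> {}
  --a--> {}
  --a--> {}

{} (empty set, no valid transitions)


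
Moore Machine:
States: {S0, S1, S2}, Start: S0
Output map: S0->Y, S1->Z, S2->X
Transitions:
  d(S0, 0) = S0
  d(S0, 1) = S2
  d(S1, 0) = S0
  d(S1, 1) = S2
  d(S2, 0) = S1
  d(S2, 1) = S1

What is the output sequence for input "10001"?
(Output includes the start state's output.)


Start: S0 (output Y)
  --1--> S2 (output X)
  --0--> S1 (output Z)
  --0--> S0 (output Y)
  --0--> S0 (output Y)
  --1--> S2 (output X)

"YXZYYX"


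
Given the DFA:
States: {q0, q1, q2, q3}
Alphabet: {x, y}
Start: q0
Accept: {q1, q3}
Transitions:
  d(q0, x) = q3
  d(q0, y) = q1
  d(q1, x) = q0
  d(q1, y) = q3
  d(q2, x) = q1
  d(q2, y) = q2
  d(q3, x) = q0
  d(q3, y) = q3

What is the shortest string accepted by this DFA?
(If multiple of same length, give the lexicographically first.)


BFS by string length (lex-first path to each state shown):
  len 0: q0<-""
  len 1: q1<-"y", q3<-"x"
Found accept state at length 1.

"x"


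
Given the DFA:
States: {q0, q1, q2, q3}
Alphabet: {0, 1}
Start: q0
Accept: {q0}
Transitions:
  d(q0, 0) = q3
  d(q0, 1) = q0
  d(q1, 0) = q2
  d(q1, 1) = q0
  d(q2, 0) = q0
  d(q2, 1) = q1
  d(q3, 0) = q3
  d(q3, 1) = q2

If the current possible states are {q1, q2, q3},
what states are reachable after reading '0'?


Apply transition on '0' from each current state:
  d(q1, 0) = q2
  d(q2, 0) = q0
  d(q3, 0) = q3

{q0, q2, q3}


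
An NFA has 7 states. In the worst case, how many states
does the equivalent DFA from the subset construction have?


Subset construction: one DFA state per subset of NFA states.
2^7 = 128

128


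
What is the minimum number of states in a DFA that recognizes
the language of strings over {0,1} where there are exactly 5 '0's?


States: count = 0, 1, ..., 5 (that's 6 states), plus a dead state for count > 5.
Total: 6 + 1 = 7. Accept = count-5 state.

7


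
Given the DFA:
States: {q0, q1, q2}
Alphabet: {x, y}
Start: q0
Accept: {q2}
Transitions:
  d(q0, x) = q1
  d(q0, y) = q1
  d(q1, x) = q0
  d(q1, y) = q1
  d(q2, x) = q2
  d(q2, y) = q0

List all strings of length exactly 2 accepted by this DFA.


All strings of length 2: 4 total
Accepted: 0

None


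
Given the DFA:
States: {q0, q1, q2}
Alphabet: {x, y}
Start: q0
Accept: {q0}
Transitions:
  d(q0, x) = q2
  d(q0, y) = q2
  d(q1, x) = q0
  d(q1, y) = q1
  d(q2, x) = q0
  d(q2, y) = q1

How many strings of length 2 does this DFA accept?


Enumerating all length-2 strings:
  "xx" -> q0 [accept]
  "xy" -> q1 [reject]
  "yx" -> q0 [accept]
  "yy" -> q1 [reject]

2 out of 4


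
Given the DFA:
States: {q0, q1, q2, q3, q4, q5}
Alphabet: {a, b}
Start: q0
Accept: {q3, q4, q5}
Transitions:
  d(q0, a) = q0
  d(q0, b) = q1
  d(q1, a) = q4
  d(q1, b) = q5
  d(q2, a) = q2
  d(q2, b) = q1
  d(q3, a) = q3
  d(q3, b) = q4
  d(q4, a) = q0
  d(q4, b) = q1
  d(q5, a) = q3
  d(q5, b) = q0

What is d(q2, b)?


Looking up transition d(q2, b)

q1


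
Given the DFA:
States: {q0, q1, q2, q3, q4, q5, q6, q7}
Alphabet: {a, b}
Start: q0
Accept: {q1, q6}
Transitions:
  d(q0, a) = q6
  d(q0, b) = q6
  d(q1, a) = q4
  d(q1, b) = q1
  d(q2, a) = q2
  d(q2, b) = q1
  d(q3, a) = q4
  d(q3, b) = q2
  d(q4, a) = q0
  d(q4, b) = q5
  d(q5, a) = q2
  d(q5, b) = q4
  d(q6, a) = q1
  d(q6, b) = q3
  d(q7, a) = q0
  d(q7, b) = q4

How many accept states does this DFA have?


Accept states listed: {q1, q6}
Counting: q1(1) q6(2)

2


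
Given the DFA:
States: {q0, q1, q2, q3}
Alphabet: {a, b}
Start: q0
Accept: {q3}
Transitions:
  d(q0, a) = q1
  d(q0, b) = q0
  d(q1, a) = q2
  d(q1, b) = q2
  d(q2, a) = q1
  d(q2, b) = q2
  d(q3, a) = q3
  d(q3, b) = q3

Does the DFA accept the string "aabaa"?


Trace: q0 -> q1 -> q2 -> q2 -> q1 -> q2
Final state: q2
Accept states: {q3}

No, rejected (final state q2 is not an accept state)


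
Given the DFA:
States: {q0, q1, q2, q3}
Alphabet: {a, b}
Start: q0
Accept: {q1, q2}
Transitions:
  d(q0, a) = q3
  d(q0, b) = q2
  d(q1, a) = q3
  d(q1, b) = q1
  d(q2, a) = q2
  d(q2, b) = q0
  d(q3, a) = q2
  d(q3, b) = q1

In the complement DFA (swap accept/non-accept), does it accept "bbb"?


Trace: q0 -> q2 -> q0 -> q2
Final: q2
Original accept: {q1, q2}
Complement: q2 is in original accept

No, complement rejects (original accepts)


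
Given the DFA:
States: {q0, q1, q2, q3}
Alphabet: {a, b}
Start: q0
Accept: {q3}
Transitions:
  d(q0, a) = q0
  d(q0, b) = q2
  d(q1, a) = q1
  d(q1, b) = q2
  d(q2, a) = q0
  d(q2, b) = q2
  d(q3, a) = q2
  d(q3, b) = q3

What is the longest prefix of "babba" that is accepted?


Run the DFA, marking each prefix where the state is accepting:
  "" -> q0 [reject]
  "b" -> q2 [reject]
  "ba" -> q0 [reject]
  "bab" -> q2 [reject]
  "babb" -> q2 [reject]
  "babba" -> q0 [reject]

No prefix is accepted


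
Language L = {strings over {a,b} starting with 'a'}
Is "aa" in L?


first symbol = 'a'

Yes, "aa" is in L


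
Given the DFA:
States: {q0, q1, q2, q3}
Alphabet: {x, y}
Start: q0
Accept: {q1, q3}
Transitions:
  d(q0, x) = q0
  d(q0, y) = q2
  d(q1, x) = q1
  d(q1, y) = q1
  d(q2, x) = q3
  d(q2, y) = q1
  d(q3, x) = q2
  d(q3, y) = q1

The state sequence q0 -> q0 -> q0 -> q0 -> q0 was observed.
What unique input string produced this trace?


Trace back each transition to find the symbol:
  q0 --[x]--> q0
  q0 --[x]--> q0
  q0 --[x]--> q0
  q0 --[x]--> q0

"xxxx"


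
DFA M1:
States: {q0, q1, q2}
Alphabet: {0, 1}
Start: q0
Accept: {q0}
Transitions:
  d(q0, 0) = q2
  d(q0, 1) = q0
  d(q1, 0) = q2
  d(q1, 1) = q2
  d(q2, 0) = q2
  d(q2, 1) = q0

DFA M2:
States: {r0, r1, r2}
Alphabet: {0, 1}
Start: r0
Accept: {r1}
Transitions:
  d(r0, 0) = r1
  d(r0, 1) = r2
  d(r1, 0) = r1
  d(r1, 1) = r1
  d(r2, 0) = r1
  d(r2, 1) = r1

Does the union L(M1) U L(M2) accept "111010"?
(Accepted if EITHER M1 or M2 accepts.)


M1: final=q2 accepted=False
M2: final=r1 accepted=True

Yes, union accepts


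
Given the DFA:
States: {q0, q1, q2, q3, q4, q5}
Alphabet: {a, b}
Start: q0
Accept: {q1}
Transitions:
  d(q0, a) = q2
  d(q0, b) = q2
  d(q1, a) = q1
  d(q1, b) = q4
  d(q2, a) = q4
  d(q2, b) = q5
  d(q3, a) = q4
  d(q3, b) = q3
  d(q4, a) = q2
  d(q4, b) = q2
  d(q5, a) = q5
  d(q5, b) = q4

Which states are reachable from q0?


BFS from q0:
  layer 0: {q0}
  layer 1: {q2}
  layer 2: {q4, q5}

{q0, q2, q4, q5}


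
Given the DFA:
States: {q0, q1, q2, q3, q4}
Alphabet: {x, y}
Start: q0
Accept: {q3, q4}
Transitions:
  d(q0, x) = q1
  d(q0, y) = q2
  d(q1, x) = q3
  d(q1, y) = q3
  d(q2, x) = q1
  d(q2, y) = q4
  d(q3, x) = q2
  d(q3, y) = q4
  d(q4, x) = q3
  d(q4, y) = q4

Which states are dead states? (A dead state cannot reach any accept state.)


Forward reachability from each state:
  q0 -> reaches accept state q3 (live)
  q1 -> reaches accept state q3 (live)
  q2 -> reaches accept state q3 (live)
  q3 -> reaches accept state q3 (live)
  q4 -> reaches accept state q3 (live)

None (all states can reach an accept state)


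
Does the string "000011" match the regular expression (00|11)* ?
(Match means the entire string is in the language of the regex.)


|string| = 6; first = '0'; last = '1'

Yes, "000011" matches (00|11)*


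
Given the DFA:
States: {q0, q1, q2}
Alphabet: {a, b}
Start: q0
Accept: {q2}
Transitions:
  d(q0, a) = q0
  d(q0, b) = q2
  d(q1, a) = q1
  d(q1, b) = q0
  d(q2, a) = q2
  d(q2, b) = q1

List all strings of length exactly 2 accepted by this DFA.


All strings of length 2: 4 total
Accepted: 2

"ab", "ba"


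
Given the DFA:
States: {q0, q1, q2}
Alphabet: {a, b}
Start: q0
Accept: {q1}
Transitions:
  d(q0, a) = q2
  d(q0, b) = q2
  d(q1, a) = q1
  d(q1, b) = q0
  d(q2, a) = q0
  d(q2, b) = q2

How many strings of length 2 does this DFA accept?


Enumerating all length-2 strings:
  "aa" -> q0 [reject]
  "ab" -> q2 [reject]
  "ba" -> q0 [reject]
  "bb" -> q2 [reject]

0 out of 4
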